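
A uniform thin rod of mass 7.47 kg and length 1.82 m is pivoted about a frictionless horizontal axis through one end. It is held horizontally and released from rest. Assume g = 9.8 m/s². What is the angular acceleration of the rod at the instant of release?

About the pivot, I = (1/3)ML² = (1/3)(7.47)(1.82)² = 8.248 kg·m².
The weight acts at the center, a distance L/2 = 0.9100 m from the pivot; τ = Mg(L/2) = 66.62 N·m.
α = τ/I = 66.62/8.248 = 8.077 rad/s².

α ≈ 8.08 rad/s²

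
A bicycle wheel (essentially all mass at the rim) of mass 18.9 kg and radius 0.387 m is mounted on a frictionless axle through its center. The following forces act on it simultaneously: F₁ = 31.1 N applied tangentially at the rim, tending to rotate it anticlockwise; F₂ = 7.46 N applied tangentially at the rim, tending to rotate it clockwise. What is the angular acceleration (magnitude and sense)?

I = MR² = (18.9)(0.387)² = 2.831 kg·m².
Taking anticlockwise as positive: τ₁ = +(31.1)(0.387) = +12.04 N·m; τ₂ = −(7.46)(0.387) = −2.887 N·m.
Net torque τ = 9.149 N·m.
α = τ/I = 9.149/2.831 = 3.232 rad/s².

α ≈ 3.23 rad/s², anticlockwise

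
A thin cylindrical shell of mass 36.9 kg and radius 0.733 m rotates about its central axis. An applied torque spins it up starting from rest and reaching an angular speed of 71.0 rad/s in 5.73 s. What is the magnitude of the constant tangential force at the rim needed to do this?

I = MR² = (36.9)(0.733)² = 19.83 kg·m².
α = Δω/Δt = (71.0 − 0)/5.73 = 12.39 rad/s².
The required torque is τ = Iα = (19.83)(12.39) = 245.7 N·m.
A tangential force at the rim gives τ = FR, so F = τ/R = 245.7/0.733 = 335.1 N.

F ≈ 335 N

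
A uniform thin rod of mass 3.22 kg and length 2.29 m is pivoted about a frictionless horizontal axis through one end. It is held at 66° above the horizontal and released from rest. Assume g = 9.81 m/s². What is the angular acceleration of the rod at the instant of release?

About the pivot, I = (1/3)ML² = (1/3)(3.22)(2.29)² = 5.629 kg·m².
The weight acts at the center, a distance L/2 = 1.145 m from the pivot; τ = Mg(L/2) cos 66° = 14.71 N·m.
α = τ/I = 14.71/5.629 = 2.614 rad/s².
(Equivalently α = (3g/(2L)) cos 66° = 2.614 rad/s².)

α ≈ 2.61 rad/s²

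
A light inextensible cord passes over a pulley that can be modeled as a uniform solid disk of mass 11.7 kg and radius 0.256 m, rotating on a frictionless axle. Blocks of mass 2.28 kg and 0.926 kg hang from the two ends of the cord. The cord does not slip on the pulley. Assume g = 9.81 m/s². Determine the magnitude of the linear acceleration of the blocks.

a ≈ 1.47 m/s²

I = ½MR² = (1/2)(11.7)(0.256)² = 0.3834 kg·m².
Heavier block: m₁g − T₁ = m₁a. Lighter block: T₂ − m₂g = m₂a.
Pulley: (T₁ − T₂)R = Iα = I(a/R), so T₁ − T₂ = (I/R²)a = (1/2)M_p a = 5.850·a.
Adding the three: (m₁ − m₂)g = (m₁ + m₂ + 5.850)a, so a = (2.28 − 0.926)(9.81)/(2.28 + 0.926 + 5.850) = 1.467 m/s².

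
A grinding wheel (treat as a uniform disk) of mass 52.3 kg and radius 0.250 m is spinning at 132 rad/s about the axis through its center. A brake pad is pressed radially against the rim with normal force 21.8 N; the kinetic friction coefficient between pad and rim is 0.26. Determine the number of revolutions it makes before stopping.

I = ½MR² = (1/2)(52.3)(0.250)² = 1.634 kg·m².
Friction force f = μN = (0.26)(21.8) = 5.668 N at the rim; torque magnitude τ = fR = 1.417 N·m, opposing ω.
|α| = τ/I = 1.417/1.634 = 0.8670 rad/s² (deceleration).
ω² = ω₀² − 2|α|θ with ω = 0 ⇒ θ = ω₀²/(2|α|) = 10050 rad = 1599 rev.

≈ 1600 revolutions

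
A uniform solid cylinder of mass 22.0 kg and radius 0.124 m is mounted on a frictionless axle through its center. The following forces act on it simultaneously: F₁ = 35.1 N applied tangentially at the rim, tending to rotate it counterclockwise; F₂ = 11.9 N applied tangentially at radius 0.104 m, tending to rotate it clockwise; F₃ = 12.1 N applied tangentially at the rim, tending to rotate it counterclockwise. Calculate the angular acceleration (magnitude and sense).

α ≈ 27.3 rad/s², counterclockwise

I = ½MR² = (1/2)(22.0)(0.124)² = 0.1691 kg·m².
Taking counterclockwise as positive: τ₁ = +(35.1)(0.124) = +4.352 N·m; τ₂ = −(11.9)(0.104) = −1.238 N·m; τ₃ = +(12.1)(0.124) = +1.500 N·m.
Net torque τ = 4.615 N·m.
α = τ/I = 4.615/0.1691 = 27.29 rad/s².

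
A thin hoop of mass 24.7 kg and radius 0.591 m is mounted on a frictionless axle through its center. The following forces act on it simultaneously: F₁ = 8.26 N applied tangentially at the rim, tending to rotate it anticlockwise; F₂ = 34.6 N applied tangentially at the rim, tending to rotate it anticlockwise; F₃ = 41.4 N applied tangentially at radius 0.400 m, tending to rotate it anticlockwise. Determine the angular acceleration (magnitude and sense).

I = MR² = (24.7)(0.591)² = 8.627 kg·m².
Taking anticlockwise as positive: τ₁ = +(8.26)(0.591) = +4.882 N·m; τ₂ = +(34.6)(0.591) = +20.45 N·m; τ₃ = +(41.4)(0.400) = +16.56 N·m.
Net torque τ = 41.89 N·m.
α = τ/I = 41.89/8.627 = 4.856 rad/s².

α ≈ 4.86 rad/s², anticlockwise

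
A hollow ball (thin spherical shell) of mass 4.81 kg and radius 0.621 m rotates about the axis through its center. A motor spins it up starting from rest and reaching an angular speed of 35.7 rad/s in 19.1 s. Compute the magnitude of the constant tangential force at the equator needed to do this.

I = (2/3)MR² = (2/3)(4.81)(0.621)² = 1.237 kg·m².
α = Δω/Δt = (35.7 − 0)/19.1 = 1.869 rad/s².
The required torque is τ = Iα = (1.237)(1.869) = 2.311 N·m.
A tangential force at the equator gives τ = FR, so F = τ/R = 2.311/0.621 = 3.722 N.

F ≈ 3.72 N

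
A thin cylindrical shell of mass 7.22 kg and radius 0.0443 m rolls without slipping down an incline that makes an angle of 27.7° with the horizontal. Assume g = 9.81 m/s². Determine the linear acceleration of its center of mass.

a ≈ 2.28 m/s²

Translation along the incline: Mg sinθ − f = Ma.
Rotation about the center: fR = Iα with I = MR². No-slip gives a = αR, so f = (I/R²)a = M a.
Substituting: Mg sinθ = (1 + 1.000)Ma, so a = g sinθ/(1 + 1.000) = (9.81) sin 27.7° / 2.000 = 2.280 m/s².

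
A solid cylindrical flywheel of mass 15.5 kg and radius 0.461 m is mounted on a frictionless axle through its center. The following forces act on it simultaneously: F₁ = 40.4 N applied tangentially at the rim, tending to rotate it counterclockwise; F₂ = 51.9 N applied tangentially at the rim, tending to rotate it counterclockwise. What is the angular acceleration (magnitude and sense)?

α ≈ 25.8 rad/s², counterclockwise

I = ½MR² = (1/2)(15.5)(0.461)² = 1.647 kg·m².
Taking counterclockwise as positive: τ₁ = +(40.4)(0.461) = +18.62 N·m; τ₂ = +(51.9)(0.461) = +23.93 N·m.
Net torque τ = 42.55 N·m.
α = τ/I = 42.55/1.647 = 25.83 rad/s².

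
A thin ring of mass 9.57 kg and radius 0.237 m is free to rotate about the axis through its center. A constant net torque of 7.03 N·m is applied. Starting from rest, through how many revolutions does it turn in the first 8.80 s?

≈ 80.6 revolutions

I = MR² = (9.57)(0.237)² = 0.5375 kg·m².
α = τ/I = 7.03/0.5375 = 13.08 rad/s².
θ = ½αt² = ½(13.08)(8.80)² = 506.4 rad.
Revolutions = θ/(2π) = 80.59.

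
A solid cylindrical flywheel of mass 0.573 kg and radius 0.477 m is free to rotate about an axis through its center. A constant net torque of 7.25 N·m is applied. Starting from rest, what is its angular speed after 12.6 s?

I = ½MR² = (1/2)(0.573)(0.477)² = 0.06519 kg·m².
α = τ/I = 7.25/0.06519 = 111.2 rad/s².
ω = ω₀ + αt = 0 + (111.2)(12.6) = 1401 rad/s.

ω ≈ 1400 rad/s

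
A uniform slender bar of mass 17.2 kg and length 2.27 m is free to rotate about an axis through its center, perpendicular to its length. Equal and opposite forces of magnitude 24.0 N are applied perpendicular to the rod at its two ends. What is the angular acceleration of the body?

α ≈ 7.38 rad/s²

I = (1/12)ML² = (1/12)(17.2)(2.27)² = 7.386 kg·m².
The couple gives τ = F·(L/2) + F·(L/2) = F L = (24.0)(2.27) = 54.48 N·m.
From τ = Iα: α = 54.48/7.386 = 7.376 rad/s².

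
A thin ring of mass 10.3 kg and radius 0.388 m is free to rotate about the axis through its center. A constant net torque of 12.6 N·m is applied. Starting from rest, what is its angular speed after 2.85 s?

ω ≈ 23.2 rad/s

I = MR² = (10.3)(0.388)² = 1.551 kg·m².
α = τ/I = 12.6/1.551 = 8.126 rad/s².
ω = ω₀ + αt = 0 + (8.126)(2.85) = 23.16 rad/s.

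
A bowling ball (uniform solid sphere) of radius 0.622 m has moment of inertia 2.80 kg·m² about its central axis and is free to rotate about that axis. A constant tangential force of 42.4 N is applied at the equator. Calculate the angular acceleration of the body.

τ = F R = (42.4)(0.622) = 26.37 N·m.
From τ = Iα: α = 26.37/2.800 = 9.419 rad/s².

α ≈ 9.42 rad/s²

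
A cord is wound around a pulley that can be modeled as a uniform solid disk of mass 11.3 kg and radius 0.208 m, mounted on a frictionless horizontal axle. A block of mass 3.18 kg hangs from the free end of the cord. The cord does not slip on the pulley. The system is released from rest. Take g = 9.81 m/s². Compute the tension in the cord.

I = ½MR² = (1/2)(11.3)(0.208)² = 0.2444 kg·m².
Block: mg − T = ma. Pulley: TR = Iα. No-slip: a = αR, so T = (I/R²)a = 5.650·a.
Then mg = (m + 5.650)a, so a = (3.18)(9.81)/(3.18 + 5.650) = 3.533 m/s².
T = 5.650·a = 19.96 N.

T ≈ 20.0 N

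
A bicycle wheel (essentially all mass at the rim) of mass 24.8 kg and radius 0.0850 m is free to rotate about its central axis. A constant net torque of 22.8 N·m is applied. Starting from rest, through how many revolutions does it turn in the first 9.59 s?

I = MR² = (24.8)(0.0850)² = 0.1792 kg·m².
α = τ/I = 22.8/0.1792 = 127.2 rad/s².
θ = ½αt² = ½(127.2)(9.59)² = 5851 rad.
Revolutions = θ/(2π) = 931.3.

≈ 931 revolutions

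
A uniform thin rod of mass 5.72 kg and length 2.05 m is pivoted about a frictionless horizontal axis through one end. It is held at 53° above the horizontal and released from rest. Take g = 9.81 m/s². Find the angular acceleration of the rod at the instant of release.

α ≈ 4.32 rad/s²

About the pivot, I = (1/3)ML² = (1/3)(5.72)(2.05)² = 8.013 kg·m².
The weight acts at the center, a distance L/2 = 1.025 m from the pivot; τ = Mg(L/2) cos 53° = 34.61 N·m.
α = τ/I = 34.61/8.013 = 4.320 rad/s².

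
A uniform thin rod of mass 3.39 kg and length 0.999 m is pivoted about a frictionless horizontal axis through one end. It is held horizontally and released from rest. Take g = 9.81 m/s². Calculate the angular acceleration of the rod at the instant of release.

About the pivot, I = (1/3)ML² = (1/3)(3.39)(0.999)² = 1.128 kg·m².
The weight acts at the center, a distance L/2 = 0.4995 m from the pivot; τ = Mg(L/2) = 16.61 N·m.
α = τ/I = 16.61/1.128 = 14.73 rad/s².

α ≈ 14.7 rad/s²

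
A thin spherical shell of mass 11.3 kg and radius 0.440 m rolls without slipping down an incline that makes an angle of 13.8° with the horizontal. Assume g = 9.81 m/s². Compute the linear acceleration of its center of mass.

a ≈ 1.40 m/s²

Translation along the incline: Mg sinθ − f = Ma.
Rotation about the center: fR = Iα with I = (2/3)MR². No-slip gives a = αR, so f = (I/R²)a = (2/3)M a.
Substituting: Mg sinθ = (1 + 0.6667)Ma, so a = g sinθ/(1 + 0.6667) = (9.81) sin 13.8° / 1.667 = 1.404 m/s².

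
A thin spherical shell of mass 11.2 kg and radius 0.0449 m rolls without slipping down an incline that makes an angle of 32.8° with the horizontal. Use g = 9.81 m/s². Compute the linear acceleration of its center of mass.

a ≈ 3.19 m/s²

Translation along the incline: Mg sinθ − f = Ma.
Rotation about the center: fR = Iα with I = (2/3)MR². No-slip gives a = αR, so f = (I/R²)a = (2/3)M a.
Substituting: Mg sinθ = (1 + 0.6667)Ma, so a = g sinθ/(1 + 0.6667) = (9.81) sin 32.8° / 1.667 = 3.188 m/s².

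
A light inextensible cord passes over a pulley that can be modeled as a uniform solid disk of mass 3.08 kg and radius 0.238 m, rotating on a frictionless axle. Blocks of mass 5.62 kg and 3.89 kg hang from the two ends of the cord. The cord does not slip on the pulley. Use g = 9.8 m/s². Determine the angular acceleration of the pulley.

α ≈ 6.45 rad/s²

I = ½MR² = (1/2)(3.08)(0.238)² = 0.08723 kg·m².
Heavier block: m₁g − T₁ = m₁a. Lighter block: T₂ − m₂g = m₂a.
Pulley: (T₁ − T₂)R = Iα = I(a/R), so T₁ − T₂ = (I/R²)a = (1/2)M_p a = 1.540·a.
Adding the three: (m₁ − m₂)g = (m₁ + m₂ + 1.540)a, so a = (5.62 − 3.89)(9.8)/(5.62 + 3.89 + 1.540) = 1.534 m/s².
α = a/R = 1.534/0.238 = 6.447 rad/s².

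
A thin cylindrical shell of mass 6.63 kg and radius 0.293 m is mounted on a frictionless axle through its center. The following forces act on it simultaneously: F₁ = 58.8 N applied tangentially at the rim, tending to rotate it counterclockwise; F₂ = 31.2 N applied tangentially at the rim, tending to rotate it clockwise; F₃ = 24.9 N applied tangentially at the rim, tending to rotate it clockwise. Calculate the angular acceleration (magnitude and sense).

α ≈ 1.39 rad/s², counterclockwise

I = MR² = (6.63)(0.293)² = 0.5692 kg·m².
Taking counterclockwise as positive: τ₁ = +(58.8)(0.293) = +17.23 N·m; τ₂ = −(31.2)(0.293) = −9.142 N·m; τ₃ = −(24.9)(0.293) = −7.296 N·m.
Net torque τ = 0.7911 N·m.
α = τ/I = 0.7911/0.5692 = 1.390 rad/s².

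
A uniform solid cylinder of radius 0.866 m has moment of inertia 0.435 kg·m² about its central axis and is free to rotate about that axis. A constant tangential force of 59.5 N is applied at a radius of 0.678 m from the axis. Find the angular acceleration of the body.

τ = F·r = (59.5)(0.678) = 40.34 N·m.
Newton's second law for rotation, τ = Iα, gives α = τ/I = 40.34/0.4350 = 92.74 rad/s².

α ≈ 92.7 rad/s²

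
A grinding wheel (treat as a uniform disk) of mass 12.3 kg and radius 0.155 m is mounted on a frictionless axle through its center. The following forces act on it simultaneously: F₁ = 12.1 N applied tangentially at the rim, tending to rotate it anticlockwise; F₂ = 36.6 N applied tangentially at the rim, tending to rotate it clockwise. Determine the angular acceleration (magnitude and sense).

α ≈ 25.7 rad/s², clockwise

I = ½MR² = (1/2)(12.3)(0.155)² = 0.1478 kg·m².
Taking anticlockwise as positive: τ₁ = +(12.1)(0.155) = +1.875 N·m; τ₂ = −(36.6)(0.155) = −5.673 N·m.
Net torque τ = -3.798 N·m.
α = τ/I = -3.798/0.1478 = -25.70 rad/s².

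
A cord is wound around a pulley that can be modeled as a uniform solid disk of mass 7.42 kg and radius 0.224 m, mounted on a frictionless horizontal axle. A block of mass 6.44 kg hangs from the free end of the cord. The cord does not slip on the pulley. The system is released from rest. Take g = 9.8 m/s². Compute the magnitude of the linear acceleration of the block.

I = ½MR² = (1/2)(7.42)(0.224)² = 0.1862 kg·m².
Block: mg − T = ma. Pulley: TR = Iα. No-slip: a = αR, so T = (I/R²)a = 3.710·a.
Then mg = (m + 3.710)a, so a = (6.44)(9.8)/(6.44 + 3.710) = 6.218 m/s².

a ≈ 6.22 m/s²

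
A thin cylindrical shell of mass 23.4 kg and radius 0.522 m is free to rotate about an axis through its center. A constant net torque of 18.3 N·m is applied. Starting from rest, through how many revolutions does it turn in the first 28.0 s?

I = MR² = (23.4)(0.522)² = 6.376 kg·m².
α = τ/I = 18.3/6.376 = 2.870 rad/s².
θ = ½αt² = ½(2.870)(28.0)² = 1125 rad.
Revolutions = θ/(2π) = 179.1.

≈ 179 revolutions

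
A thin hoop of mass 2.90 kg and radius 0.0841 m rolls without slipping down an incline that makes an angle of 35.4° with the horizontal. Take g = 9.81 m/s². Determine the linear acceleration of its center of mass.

Translation along the incline: Mg sinθ − f = Ma.
Rotation about the center: fR = Iα with I = MR². No-slip gives a = αR, so f = (I/R²)a = M a.
Substituting: Mg sinθ = (1 + 1.000)Ma, so a = g sinθ/(1 + 1.000) = (9.81) sin 35.4° / 2.000 = 2.841 m/s².

a ≈ 2.84 m/s²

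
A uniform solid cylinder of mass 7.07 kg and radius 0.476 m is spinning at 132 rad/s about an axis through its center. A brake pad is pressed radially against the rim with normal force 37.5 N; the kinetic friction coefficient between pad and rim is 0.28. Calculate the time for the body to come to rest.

I = ½MR² = (1/2)(7.07)(0.476)² = 0.8009 kg·m².
Friction force f = μN = (0.28)(37.5) = 10.50 N at the rim; torque magnitude τ = fR = 4.998 N·m, opposing ω.
|α| = τ/I = 4.998/0.8009 = 6.240 rad/s² (deceleration).
0 = ω₀ − |α|t ⇒ t = ω₀/|α| = 132/6.240 = 21.15 s.

t ≈ 21.2 s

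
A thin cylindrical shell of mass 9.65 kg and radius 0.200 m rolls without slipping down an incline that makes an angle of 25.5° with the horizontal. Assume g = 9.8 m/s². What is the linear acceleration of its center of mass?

Translation along the incline: Mg sinθ − f = Ma.
Rotation about the center: fR = Iα with I = MR². No-slip gives a = αR, so f = (I/R²)a = M a.
Substituting: Mg sinθ = (1 + 1.000)Ma, so a = g sinθ/(1 + 1.000) = (9.8) sin 25.5° / 2.000 = 2.110 m/s².

a ≈ 2.11 m/s²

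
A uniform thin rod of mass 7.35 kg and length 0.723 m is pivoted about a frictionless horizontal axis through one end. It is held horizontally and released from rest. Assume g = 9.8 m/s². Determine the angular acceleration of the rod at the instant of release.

α ≈ 20.3 rad/s²

About the pivot, I = (1/3)ML² = (1/3)(7.35)(0.723)² = 1.281 kg·m².
The weight acts at the center, a distance L/2 = 0.3615 m from the pivot; τ = Mg(L/2) = 26.04 N·m.
α = τ/I = 26.04/1.281 = 20.33 rad/s².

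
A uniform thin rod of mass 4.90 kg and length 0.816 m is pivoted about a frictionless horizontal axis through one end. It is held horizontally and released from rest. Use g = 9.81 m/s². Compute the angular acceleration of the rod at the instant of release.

α ≈ 18.0 rad/s²

About the pivot, I = (1/3)ML² = (1/3)(4.90)(0.816)² = 1.088 kg·m².
The weight acts at the center, a distance L/2 = 0.4080 m from the pivot; τ = Mg(L/2) = 19.61 N·m.
α = τ/I = 19.61/1.088 = 18.03 rad/s².
(Equivalently α = (3g/(2L)) = 18.03 rad/s².)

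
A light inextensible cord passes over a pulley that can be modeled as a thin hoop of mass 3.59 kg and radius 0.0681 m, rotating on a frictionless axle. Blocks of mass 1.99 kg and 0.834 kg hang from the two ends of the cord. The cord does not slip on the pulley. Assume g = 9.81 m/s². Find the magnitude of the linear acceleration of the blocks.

I = MR² = (3.59)(0.0681)² = 0.01665 kg·m².
Heavier block: m₁g − T₁ = m₁a. Lighter block: T₂ − m₂g = m₂a.
Pulley: (T₁ − T₂)R = Iα = I(a/R), so T₁ − T₂ = (I/R²)a = 1·M_p a = 3.590·a.
Adding the three: (m₁ − m₂)g = (m₁ + m₂ + 3.590)a, so a = (1.99 − 0.834)(9.81)/(1.99 + 0.834 + 3.590) = 1.768 m/s².

a ≈ 1.77 m/s²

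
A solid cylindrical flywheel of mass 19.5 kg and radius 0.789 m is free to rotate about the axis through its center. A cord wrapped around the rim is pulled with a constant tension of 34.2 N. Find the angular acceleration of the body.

I = ½MR² = (1/2)(19.5)(0.789)² = 6.070 kg·m².
τ = F R = (34.2)(0.789) = 26.98 N·m.
From τ = Iα: α = 26.98/6.070 = 4.446 rad/s².

α ≈ 4.45 rad/s²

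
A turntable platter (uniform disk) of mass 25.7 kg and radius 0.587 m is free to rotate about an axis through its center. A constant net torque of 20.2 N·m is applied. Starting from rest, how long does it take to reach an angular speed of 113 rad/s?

t ≈ 24.8 s

I = ½MR² = (1/2)(25.7)(0.587)² = 4.428 kg·m².
α = τ/I = 20.2/4.428 = 4.562 rad/s².
ω = αt ⇒ t = ω/α = 113/4.562 = 24.77 s.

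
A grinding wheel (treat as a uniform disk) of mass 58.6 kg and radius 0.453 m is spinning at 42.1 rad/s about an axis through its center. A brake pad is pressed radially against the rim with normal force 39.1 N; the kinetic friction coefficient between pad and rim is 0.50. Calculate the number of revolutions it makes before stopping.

I = ½MR² = (1/2)(58.6)(0.453)² = 6.013 kg·m².
Friction force f = μN = (0.50)(39.1) = 19.55 N at the rim; torque magnitude τ = fR = 8.856 N·m, opposing ω.
|α| = τ/I = 8.856/6.013 = 1.473 rad/s² (deceleration).
ω² = ω₀² − 2|α|θ with ω = 0 ⇒ θ = ω₀²/(2|α|) = 601.7 rad = 95.76 rev.

≈ 95.8 revolutions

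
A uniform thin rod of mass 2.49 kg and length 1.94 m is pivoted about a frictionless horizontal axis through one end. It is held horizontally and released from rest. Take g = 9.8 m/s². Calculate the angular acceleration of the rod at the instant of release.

About the pivot, I = (1/3)ML² = (1/3)(2.49)(1.94)² = 3.124 kg·m².
The weight acts at the center, a distance L/2 = 0.9700 m from the pivot; τ = Mg(L/2) = 23.67 N·m.
α = τ/I = 23.67/3.124 = 7.577 rad/s².

α ≈ 7.58 rad/s²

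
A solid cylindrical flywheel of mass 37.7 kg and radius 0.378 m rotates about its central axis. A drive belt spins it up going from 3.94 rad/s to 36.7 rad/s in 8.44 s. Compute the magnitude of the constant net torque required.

τ ≈ 10.5 N·m

I = ½MR² = (1/2)(37.7)(0.378)² = 2.693 kg·m².
α = Δω/Δt = (36.7 − 3.94)/8.44 = 3.882 rad/s².
τ = Iα = (2.693)(3.882) = 10.45 N·m.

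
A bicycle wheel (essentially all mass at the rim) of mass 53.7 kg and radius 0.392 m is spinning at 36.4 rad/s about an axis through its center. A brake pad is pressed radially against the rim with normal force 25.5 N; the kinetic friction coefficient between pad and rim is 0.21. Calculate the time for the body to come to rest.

I = MR² = (53.7)(0.392)² = 8.252 kg·m².
Friction force f = μN = (0.21)(25.5) = 5.355 N at the rim; torque magnitude τ = fR = 2.099 N·m, opposing ω.
|α| = τ/I = 2.099/8.252 = 0.2544 rad/s² (deceleration).
0 = ω₀ − |α|t ⇒ t = ω₀/|α| = 36.4/0.2544 = 143.1 s.

t ≈ 143 s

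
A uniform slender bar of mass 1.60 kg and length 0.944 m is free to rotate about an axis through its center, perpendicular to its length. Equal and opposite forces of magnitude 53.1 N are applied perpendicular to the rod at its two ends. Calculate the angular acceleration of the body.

I = (1/12)ML² = (1/12)(1.60)(0.944)² = 0.1188 kg·m².
The couple gives τ = F·(L/2) + F·(L/2) = F L = (53.1)(0.944) = 50.13 N·m.
Newton's second law for rotation, τ = Iα, gives α = τ/I = 50.13/0.1188 = 421.9 rad/s².

α ≈ 422 rad/s²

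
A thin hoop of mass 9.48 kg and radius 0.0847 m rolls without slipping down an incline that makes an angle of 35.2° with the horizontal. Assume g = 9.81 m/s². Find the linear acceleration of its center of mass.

Translation along the incline: Mg sinθ − f = Ma.
Rotation about the center: fR = Iα with I = MR². No-slip gives a = αR, so f = (I/R²)a = M a.
Substituting: Mg sinθ = (1 + 1.000)Ma, so a = g sinθ/(1 + 1.000) = (9.81) sin 35.2° / 2.000 = 2.827 m/s².

a ≈ 2.83 m/s²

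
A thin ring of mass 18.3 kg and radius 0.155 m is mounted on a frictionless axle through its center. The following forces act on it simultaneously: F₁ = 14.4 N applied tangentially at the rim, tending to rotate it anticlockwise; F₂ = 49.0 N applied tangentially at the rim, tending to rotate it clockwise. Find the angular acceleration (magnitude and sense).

α ≈ 12.2 rad/s², clockwise

I = MR² = (18.3)(0.155)² = 0.4397 kg·m².
Taking anticlockwise as positive: τ₁ = +(14.4)(0.155) = +2.232 N·m; τ₂ = −(49.0)(0.155) = −7.595 N·m.
Net torque τ = -5.363 N·m.
α = τ/I = -5.363/0.4397 = -12.20 rad/s².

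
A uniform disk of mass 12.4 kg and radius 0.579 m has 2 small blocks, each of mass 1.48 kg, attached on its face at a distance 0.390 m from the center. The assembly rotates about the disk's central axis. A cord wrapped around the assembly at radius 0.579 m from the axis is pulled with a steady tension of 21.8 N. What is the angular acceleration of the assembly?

I_disk = ½MR² = ½(12.4)(0.579)² = 2.078 kg·m².
I_blocks = 2·m·r² = 2(1.48)(0.390)² = 0.4502 kg·m².
Total I = 2.529 kg·m².
τ = F r = (21.8)(0.579) = 12.62 N·m.
α = τ/I = 12.62/2.529 = 4.992 rad/s².

α ≈ 4.99 rad/s²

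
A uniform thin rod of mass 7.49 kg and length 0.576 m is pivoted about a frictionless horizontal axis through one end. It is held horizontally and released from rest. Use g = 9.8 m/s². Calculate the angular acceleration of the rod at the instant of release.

α ≈ 25.5 rad/s²

About the pivot, I = (1/3)ML² = (1/3)(7.49)(0.576)² = 0.8283 kg·m².
The weight acts at the center, a distance L/2 = 0.2880 m from the pivot; τ = Mg(L/2) = 21.14 N·m.
α = τ/I = 21.14/0.8283 = 25.52 rad/s².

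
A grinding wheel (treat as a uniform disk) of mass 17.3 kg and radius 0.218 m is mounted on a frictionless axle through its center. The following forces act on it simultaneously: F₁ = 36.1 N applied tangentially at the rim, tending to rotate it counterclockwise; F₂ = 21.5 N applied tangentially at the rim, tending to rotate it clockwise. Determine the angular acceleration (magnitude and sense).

I = ½MR² = (1/2)(17.3)(0.218)² = 0.4111 kg·m².
Taking counterclockwise as positive: τ₁ = +(36.1)(0.218) = +7.870 N·m; τ₂ = −(21.5)(0.218) = −4.687 N·m.
Net torque τ = 3.183 N·m.
α = τ/I = 3.183/0.4111 = 7.742 rad/s².

α ≈ 7.74 rad/s², counterclockwise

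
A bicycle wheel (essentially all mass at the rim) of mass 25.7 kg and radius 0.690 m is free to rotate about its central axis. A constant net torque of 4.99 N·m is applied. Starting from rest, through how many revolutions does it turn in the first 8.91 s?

I = MR² = (25.7)(0.690)² = 12.24 kg·m².
α = τ/I = 4.99/12.24 = 0.4078 rad/s².
θ = ½αt² = ½(0.4078)(8.91)² = 16.19 rad.
Revolutions = θ/(2π) = 2.576.

≈ 2.58 revolutions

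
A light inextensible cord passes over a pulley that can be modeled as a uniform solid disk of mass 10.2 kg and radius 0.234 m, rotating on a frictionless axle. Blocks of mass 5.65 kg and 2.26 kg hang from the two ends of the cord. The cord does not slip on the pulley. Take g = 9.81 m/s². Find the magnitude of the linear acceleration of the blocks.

I = ½MR² = (1/2)(10.2)(0.234)² = 0.2793 kg·m².
Heavier block: m₁g − T₁ = m₁a. Lighter block: T₂ − m₂g = m₂a.
Pulley: (T₁ − T₂)R = Iα = I(a/R), so T₁ − T₂ = (I/R²)a = (1/2)M_p a = 5.100·a.
Adding the three: (m₁ − m₂)g = (m₁ + m₂ + 5.100)a, so a = (5.65 − 2.26)(9.81)/(5.65 + 2.26 + 5.100) = 2.556 m/s².

a ≈ 2.56 m/s²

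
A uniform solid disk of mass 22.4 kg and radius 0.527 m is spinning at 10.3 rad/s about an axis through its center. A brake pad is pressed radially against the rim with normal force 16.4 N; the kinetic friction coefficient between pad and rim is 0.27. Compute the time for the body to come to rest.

I = ½MR² = (1/2)(22.4)(0.527)² = 3.111 kg·m².
Friction force f = μN = (0.27)(16.4) = 4.428 N at the rim; torque magnitude τ = fR = 2.334 N·m, opposing ω.
|α| = τ/I = 2.334/3.111 = 0.7502 rad/s² (deceleration).
0 = ω₀ − |α|t ⇒ t = ω₀/|α| = 10.3/0.7502 = 13.73 s.

t ≈ 13.7 s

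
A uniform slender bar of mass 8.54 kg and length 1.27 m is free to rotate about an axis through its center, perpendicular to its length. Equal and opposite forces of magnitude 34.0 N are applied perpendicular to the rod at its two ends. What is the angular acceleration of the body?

I = (1/12)ML² = (1/12)(8.54)(1.27)² = 1.148 kg·m².
The couple gives τ = F·(L/2) + F·(L/2) = F L = (34.0)(1.27) = 43.18 N·m.
From τ = Iα: α = 43.18/1.148 = 37.62 rad/s².

α ≈ 37.6 rad/s²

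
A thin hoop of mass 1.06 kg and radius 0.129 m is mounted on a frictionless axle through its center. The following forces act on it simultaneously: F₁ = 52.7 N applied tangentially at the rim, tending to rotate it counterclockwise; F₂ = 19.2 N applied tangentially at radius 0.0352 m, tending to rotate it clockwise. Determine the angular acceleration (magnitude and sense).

α ≈ 347 rad/s², counterclockwise

I = MR² = (1.06)(0.129)² = 0.01764 kg·m².
Taking counterclockwise as positive: τ₁ = +(52.7)(0.129) = +6.798 N·m; τ₂ = −(19.2)(0.0352) = −0.6758 N·m.
Net torque τ = 6.122 N·m.
α = τ/I = 6.122/0.01764 = 347.1 rad/s².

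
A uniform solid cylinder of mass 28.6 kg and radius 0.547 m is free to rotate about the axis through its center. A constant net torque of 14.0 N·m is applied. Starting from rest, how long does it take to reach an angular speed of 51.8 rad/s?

t ≈ 15.8 s

I = ½MR² = (1/2)(28.6)(0.547)² = 4.279 kg·m².
α = τ/I = 14.0/4.279 = 3.272 rad/s².
ω = αt ⇒ t = ω/α = 51.8/3.272 = 15.83 s.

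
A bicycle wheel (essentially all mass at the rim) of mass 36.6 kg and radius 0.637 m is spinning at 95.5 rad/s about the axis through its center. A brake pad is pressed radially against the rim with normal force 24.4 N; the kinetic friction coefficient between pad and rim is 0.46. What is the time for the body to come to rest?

I = MR² = (36.6)(0.637)² = 14.85 kg·m².
Friction force f = μN = (0.46)(24.4) = 11.22 N at the rim; torque magnitude τ = fR = 7.150 N·m, opposing ω.
|α| = τ/I = 7.150/14.85 = 0.4814 rad/s² (deceleration).
0 = ω₀ − |α|t ⇒ t = ω₀/|α| = 95.5/0.4814 = 198.4 s.

t ≈ 198 s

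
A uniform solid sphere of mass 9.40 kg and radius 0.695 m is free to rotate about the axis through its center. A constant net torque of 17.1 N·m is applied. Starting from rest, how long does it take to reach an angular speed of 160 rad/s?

I = (2/5)MR² = (2/5)(9.40)(0.695)² = 1.816 kg·m².
α = τ/I = 17.1/1.816 = 9.415 rad/s².
ω = αt ⇒ t = ω/α = 160/9.415 = 16.99 s.

t ≈ 17.0 s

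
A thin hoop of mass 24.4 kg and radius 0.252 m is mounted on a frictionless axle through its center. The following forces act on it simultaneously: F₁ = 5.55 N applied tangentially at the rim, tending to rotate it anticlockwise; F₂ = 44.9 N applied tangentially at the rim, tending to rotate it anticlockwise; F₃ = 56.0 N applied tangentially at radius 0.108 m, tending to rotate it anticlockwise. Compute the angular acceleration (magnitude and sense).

I = MR² = (24.4)(0.252)² = 1.549 kg·m².
Taking anticlockwise as positive: τ₁ = +(5.55)(0.252) = +1.399 N·m; τ₂ = +(44.9)(0.252) = +11.31 N·m; τ₃ = +(56.0)(0.108) = +6.048 N·m.
Net torque τ = 18.76 N·m.
α = τ/I = 18.76/1.549 = 12.11 rad/s².

α ≈ 12.1 rad/s², anticlockwise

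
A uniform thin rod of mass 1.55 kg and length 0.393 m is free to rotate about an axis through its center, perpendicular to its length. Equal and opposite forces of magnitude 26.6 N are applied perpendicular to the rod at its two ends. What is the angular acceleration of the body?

I = (1/12)ML² = (1/12)(1.55)(0.393)² = 0.01995 kg·m².
The couple gives τ = F·(L/2) + F·(L/2) = F L = (26.6)(0.393) = 10.45 N·m.
Newton's second law for rotation, τ = Iα, gives α = τ/I = 10.45/0.01995 = 524.0 rad/s².

α ≈ 524 rad/s²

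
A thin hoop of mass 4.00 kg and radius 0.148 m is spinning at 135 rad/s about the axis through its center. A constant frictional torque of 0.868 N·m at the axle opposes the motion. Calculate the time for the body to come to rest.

t ≈ 13.6 s

I = MR² = (4.00)(0.148)² = 0.08762 kg·m².
The net torque has magnitude 0.868 N·m, opposing ω.
|α| = τ/I = 0.8680/0.08762 = 9.907 rad/s² (deceleration).
0 = ω₀ − |α|t ⇒ t = ω₀/|α| = 135/9.907 = 13.63 s.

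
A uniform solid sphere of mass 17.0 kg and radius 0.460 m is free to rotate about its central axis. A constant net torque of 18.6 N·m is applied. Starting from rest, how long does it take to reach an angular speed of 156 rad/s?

t ≈ 12.1 s

I = (2/5)MR² = (2/5)(17.0)(0.460)² = 1.439 kg·m².
α = τ/I = 18.6/1.439 = 12.93 rad/s².
ω = αt ⇒ t = ω/α = 156/12.93 = 12.07 s.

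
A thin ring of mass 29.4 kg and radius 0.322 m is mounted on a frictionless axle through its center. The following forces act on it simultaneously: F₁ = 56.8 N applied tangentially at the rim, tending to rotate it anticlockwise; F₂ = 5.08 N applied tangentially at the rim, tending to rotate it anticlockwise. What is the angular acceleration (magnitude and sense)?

α ≈ 6.54 rad/s², anticlockwise

I = MR² = (29.4)(0.322)² = 3.048 kg·m².
Taking anticlockwise as positive: τ₁ = +(56.8)(0.322) = +18.29 N·m; τ₂ = +(5.08)(0.322) = +1.636 N·m.
Net torque τ = 19.93 N·m.
α = τ/I = 19.93/3.048 = 6.537 rad/s².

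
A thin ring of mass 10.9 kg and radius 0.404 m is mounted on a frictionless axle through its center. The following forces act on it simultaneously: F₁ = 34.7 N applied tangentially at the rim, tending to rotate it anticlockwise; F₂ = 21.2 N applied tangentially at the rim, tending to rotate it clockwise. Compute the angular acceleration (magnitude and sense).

I = MR² = (10.9)(0.404)² = 1.779 kg·m².
Taking anticlockwise as positive: τ₁ = +(34.7)(0.404) = +14.02 N·m; τ₂ = −(21.2)(0.404) = −8.565 N·m.
Net torque τ = 5.454 N·m.
α = τ/I = 5.454/1.779 = 3.066 rad/s².

α ≈ 3.07 rad/s², anticlockwise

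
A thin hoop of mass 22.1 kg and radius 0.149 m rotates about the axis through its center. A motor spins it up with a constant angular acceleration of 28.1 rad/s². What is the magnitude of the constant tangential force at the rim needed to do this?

F ≈ 92.5 N

I = MR² = (22.1)(0.149)² = 0.4906 kg·m².
The required torque is τ = Iα = (0.4906)(28.10) = 13.79 N·m.
A tangential force at the rim gives τ = FR, so F = τ/R = 13.79/0.149 = 92.53 N.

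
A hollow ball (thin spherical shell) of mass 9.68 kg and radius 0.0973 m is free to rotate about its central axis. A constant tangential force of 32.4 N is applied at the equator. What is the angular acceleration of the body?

α ≈ 51.6 rad/s²

I = (2/3)MR² = (2/3)(9.68)(0.0973)² = 0.06110 kg·m².
τ = F R = (32.4)(0.0973) = 3.153 N·m.
From τ = Iα: α = 3.153/0.06110 = 51.60 rad/s².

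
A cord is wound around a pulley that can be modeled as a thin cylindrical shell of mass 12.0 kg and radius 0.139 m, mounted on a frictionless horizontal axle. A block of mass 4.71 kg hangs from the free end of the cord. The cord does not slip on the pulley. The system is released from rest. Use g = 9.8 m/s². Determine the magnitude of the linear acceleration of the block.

I = MR² = (12.0)(0.139)² = 0.2319 kg·m².
Block: mg − T = ma. Pulley: TR = Iα. No-slip: a = αR, so T = (I/R²)a = 12.00·a.
Then mg = (m + 12.00)a, so a = (4.71)(9.8)/(4.71 + 12.00) = 2.762 m/s².

a ≈ 2.76 m/s²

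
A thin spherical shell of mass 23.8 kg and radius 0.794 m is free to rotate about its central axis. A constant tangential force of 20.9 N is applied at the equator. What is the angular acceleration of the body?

α ≈ 1.66 rad/s²

I = (2/3)MR² = (2/3)(23.8)(0.794)² = 10.00 kg·m².
τ = F R = (20.9)(0.794) = 16.59 N·m.
From τ = Iα: α = 16.59/10.00 = 1.659 rad/s².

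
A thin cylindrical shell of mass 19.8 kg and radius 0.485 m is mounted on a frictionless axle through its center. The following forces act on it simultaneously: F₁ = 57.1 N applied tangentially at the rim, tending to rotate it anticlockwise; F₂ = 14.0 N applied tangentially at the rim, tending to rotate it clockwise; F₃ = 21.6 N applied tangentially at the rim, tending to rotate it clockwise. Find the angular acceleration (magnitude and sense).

I = MR² = (19.8)(0.485)² = 4.657 kg·m².
Taking anticlockwise as positive: τ₁ = +(57.1)(0.485) = +27.69 N·m; τ₂ = −(14.0)(0.485) = −6.790 N·m; τ₃ = −(21.6)(0.485) = −10.48 N·m.
Net torque τ = 10.43 N·m.
α = τ/I = 10.43/4.657 = 2.239 rad/s².

α ≈ 2.24 rad/s², anticlockwise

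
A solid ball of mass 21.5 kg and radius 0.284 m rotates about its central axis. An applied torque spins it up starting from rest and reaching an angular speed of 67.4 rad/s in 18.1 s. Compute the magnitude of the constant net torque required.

I = (2/5)MR² = (2/5)(21.5)(0.284)² = 0.6936 kg·m².
α = Δω/Δt = (67.4 − 0)/18.1 = 3.724 rad/s².
τ = Iα = (0.6936)(3.724) = 2.583 N·m.

τ ≈ 2.58 N·m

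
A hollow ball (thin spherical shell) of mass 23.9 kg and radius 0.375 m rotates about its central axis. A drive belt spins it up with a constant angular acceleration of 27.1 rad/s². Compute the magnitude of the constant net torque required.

τ ≈ 60.7 N·m

I = (2/3)MR² = (2/3)(23.9)(0.375)² = 2.241 kg·m².
τ = Iα = (2.241)(27.10) = 60.72 N·m.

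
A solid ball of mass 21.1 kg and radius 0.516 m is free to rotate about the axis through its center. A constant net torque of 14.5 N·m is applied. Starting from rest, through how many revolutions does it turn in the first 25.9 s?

I = (2/5)MR² = (2/5)(21.1)(0.516)² = 2.247 kg·m².
α = τ/I = 14.5/2.247 = 6.452 rad/s².
θ = ½αt² = ½(6.452)(25.9)² = 2164 rad.
Revolutions = θ/(2π) = 344.4.

≈ 344 revolutions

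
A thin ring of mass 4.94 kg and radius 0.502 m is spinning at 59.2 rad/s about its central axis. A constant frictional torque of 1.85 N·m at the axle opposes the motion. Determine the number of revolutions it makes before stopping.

≈ 188 revolutions

I = MR² = (4.94)(0.502)² = 1.245 kg·m².
The net torque has magnitude 1.85 N·m, opposing ω.
|α| = τ/I = 1.850/1.245 = 1.486 rad/s² (deceleration).
ω² = ω₀² − 2|α|θ with ω = 0 ⇒ θ = ω₀²/(2|α|) = 1179 rad = 187.7 rev.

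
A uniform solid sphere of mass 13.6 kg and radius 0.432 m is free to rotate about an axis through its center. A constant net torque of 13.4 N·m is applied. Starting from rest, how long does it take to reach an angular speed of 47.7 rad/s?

I = (2/5)MR² = (2/5)(13.6)(0.432)² = 1.015 kg·m².
α = τ/I = 13.4/1.015 = 13.20 rad/s².
ω = αt ⇒ t = ω/α = 47.7/13.20 = 3.614 s.

t ≈ 3.61 s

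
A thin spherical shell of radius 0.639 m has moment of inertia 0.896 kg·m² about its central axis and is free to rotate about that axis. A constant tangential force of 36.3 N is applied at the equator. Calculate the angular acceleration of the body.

α ≈ 25.9 rad/s²

τ = F R = (36.3)(0.639) = 23.20 N·m.
Newton's second law for rotation, τ = Iα, gives α = τ/I = 23.20/0.8960 = 25.89 rad/s².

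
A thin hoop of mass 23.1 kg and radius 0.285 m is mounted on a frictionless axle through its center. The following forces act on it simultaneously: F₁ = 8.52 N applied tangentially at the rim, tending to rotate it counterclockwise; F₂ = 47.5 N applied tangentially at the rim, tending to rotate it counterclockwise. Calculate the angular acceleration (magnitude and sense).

α ≈ 8.51 rad/s², counterclockwise

I = MR² = (23.1)(0.285)² = 1.876 kg·m².
Taking counterclockwise as positive: τ₁ = +(8.52)(0.285) = +2.428 N·m; τ₂ = +(47.5)(0.285) = +13.54 N·m.
Net torque τ = 15.97 N·m.
α = τ/I = 15.97/1.876 = 8.509 rad/s².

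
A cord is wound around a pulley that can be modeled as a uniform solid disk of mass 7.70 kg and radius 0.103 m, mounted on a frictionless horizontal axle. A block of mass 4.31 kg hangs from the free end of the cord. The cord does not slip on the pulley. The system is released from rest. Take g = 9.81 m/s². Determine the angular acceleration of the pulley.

I = ½MR² = (1/2)(7.70)(0.103)² = 0.04084 kg·m².
Block: mg − T = ma. Pulley: TR = Iα. No-slip: a = αR, so T = (I/R²)a = 3.850·a.
Then mg = (m + 3.850)a, so a = (4.31)(9.81)/(4.31 + 3.850) = 5.182 m/s².
α = a/R = 5.182/0.103 = 50.31 rad/s².

α ≈ 50.3 rad/s²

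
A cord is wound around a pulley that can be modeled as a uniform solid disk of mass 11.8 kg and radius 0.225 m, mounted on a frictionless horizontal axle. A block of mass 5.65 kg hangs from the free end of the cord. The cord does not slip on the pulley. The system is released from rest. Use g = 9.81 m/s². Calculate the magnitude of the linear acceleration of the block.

a ≈ 4.80 m/s²

I = ½MR² = (1/2)(11.8)(0.225)² = 0.2987 kg·m².
Block: mg − T = ma. Pulley: TR = Iα. No-slip: a = αR, so T = (I/R²)a = 5.900·a.
Then mg = (m + 5.900)a, so a = (5.65)(9.81)/(5.65 + 5.900) = 4.799 m/s².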